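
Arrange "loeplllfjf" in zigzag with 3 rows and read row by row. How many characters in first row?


Zigzag "loeplllfjf" into 3 rows:
Placing characters:
  'l' => row 0
  'o' => row 1
  'e' => row 2
  'p' => row 1
  'l' => row 0
  'l' => row 1
  'l' => row 2
  'f' => row 1
  'j' => row 0
  'f' => row 1
Rows:
  Row 0: "llj"
  Row 1: "oplff"
  Row 2: "el"
First row length: 3

3


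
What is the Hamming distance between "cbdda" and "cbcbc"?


Comparing "cbdda" and "cbcbc" position by position:
  Position 0: 'c' vs 'c' => same
  Position 1: 'b' vs 'b' => same
  Position 2: 'd' vs 'c' => differ
  Position 3: 'd' vs 'b' => differ
  Position 4: 'a' vs 'c' => differ
Total differences (Hamming distance): 3

3


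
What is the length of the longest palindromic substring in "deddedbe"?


Input: "deddedbe"
Checking substrings for palindromes:
  [0:6] "dedded" (len 6) => palindrome
  [1:5] "edde" (len 4) => palindrome
  [0:3] "ded" (len 3) => palindrome
  [3:6] "ded" (len 3) => palindrome
  [2:4] "dd" (len 2) => palindrome
Longest palindromic substring: "dedded" with length 6

6


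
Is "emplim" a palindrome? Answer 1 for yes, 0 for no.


Input: emplim
Reversed: milpme
  Compare pos 0 ('e') with pos 5 ('m'): MISMATCH
  Compare pos 1 ('m') with pos 4 ('i'): MISMATCH
  Compare pos 2 ('p') with pos 3 ('l'): MISMATCH
Result: not a palindrome

0


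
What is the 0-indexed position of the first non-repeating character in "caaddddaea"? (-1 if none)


Input: caaddddaea
Character frequencies:
  'a': 4
  'c': 1
  'd': 4
  'e': 1
Scanning left to right for freq == 1:
  Position 0 ('c'): unique! => answer = 0

0


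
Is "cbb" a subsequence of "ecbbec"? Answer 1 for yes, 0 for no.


Check if "cbb" is a subsequence of "ecbbec"
Greedy scan:
  Position 0 ('e'): no match needed
  Position 1 ('c'): matches sub[0] = 'c'
  Position 2 ('b'): matches sub[1] = 'b'
  Position 3 ('b'): matches sub[2] = 'b'
  Position 4 ('e'): no match needed
  Position 5 ('c'): no match needed
All 3 characters matched => is a subsequence

1


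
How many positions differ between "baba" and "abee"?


Comparing "baba" and "abee" position by position:
  Position 0: 'b' vs 'a' => DIFFER
  Position 1: 'a' vs 'b' => DIFFER
  Position 2: 'b' vs 'e' => DIFFER
  Position 3: 'a' vs 'e' => DIFFER
Positions that differ: 4

4


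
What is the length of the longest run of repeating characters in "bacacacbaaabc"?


Input: "bacacacbaaabc"
Scanning for longest run:
  Position 1 ('a'): new char, reset run to 1
  Position 2 ('c'): new char, reset run to 1
  Position 3 ('a'): new char, reset run to 1
  Position 4 ('c'): new char, reset run to 1
  Position 5 ('a'): new char, reset run to 1
  Position 6 ('c'): new char, reset run to 1
  Position 7 ('b'): new char, reset run to 1
  Position 8 ('a'): new char, reset run to 1
  Position 9 ('a'): continues run of 'a', length=2
  Position 10 ('a'): continues run of 'a', length=3
  Position 11 ('b'): new char, reset run to 1
  Position 12 ('c'): new char, reset run to 1
Longest run: 'a' with length 3

3


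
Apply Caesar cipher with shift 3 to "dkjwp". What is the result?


Caesar cipher: shift "dkjwp" by 3
  'd' (pos 3) + 3 = pos 6 = 'g'
  'k' (pos 10) + 3 = pos 13 = 'n'
  'j' (pos 9) + 3 = pos 12 = 'm'
  'w' (pos 22) + 3 = pos 25 = 'z'
  'p' (pos 15) + 3 = pos 18 = 's'
Result: gnmzs

gnmzs


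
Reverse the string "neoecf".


Input: neoecf
Reading characters right to left:
  Position 5: 'f'
  Position 4: 'c'
  Position 3: 'e'
  Position 2: 'o'
  Position 1: 'e'
  Position 0: 'n'
Reversed: fceoen

fceoen


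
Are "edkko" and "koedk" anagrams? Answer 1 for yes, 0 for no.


Strings: "edkko", "koedk"
Sorted first:  dekko
Sorted second: dekko
Sorted forms match => anagrams

1


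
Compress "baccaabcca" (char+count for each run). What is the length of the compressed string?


Input: baccaabcca
Runs:
  'b' x 1 => "b1"
  'a' x 1 => "a1"
  'c' x 2 => "c2"
  'a' x 2 => "a2"
  'b' x 1 => "b1"
  'c' x 2 => "c2"
  'a' x 1 => "a1"
Compressed: "b1a1c2a2b1c2a1"
Compressed length: 14

14


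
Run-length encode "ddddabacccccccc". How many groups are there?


Input: ddddabacccccccc
Scanning for consecutive runs:
  Group 1: 'd' x 4 (positions 0-3)
  Group 2: 'a' x 1 (positions 4-4)
  Group 3: 'b' x 1 (positions 5-5)
  Group 4: 'a' x 1 (positions 6-6)
  Group 5: 'c' x 8 (positions 7-14)
Total groups: 5

5


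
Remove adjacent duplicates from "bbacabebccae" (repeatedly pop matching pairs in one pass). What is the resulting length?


Input: bbacabebccae
Stack-based adjacent duplicate removal:
  Read 'b': push. Stack: b
  Read 'b': matches stack top 'b' => pop. Stack: (empty)
  Read 'a': push. Stack: a
  Read 'c': push. Stack: ac
  Read 'a': push. Stack: aca
  Read 'b': push. Stack: acab
  Read 'e': push. Stack: acabe
  Read 'b': push. Stack: acabeb
  Read 'c': push. Stack: acabebc
  Read 'c': matches stack top 'c' => pop. Stack: acabeb
  Read 'a': push. Stack: acabeba
  Read 'e': push. Stack: acabebae
Final stack: "acabebae" (length 8)

8


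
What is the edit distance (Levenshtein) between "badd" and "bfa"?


Computing edit distance: "badd" -> "bfa"
DP table:
           b    f    a
      0    1    2    3
  b   1    0    1    2
  a   2    1    1    1
  d   3    2    2    2
  d   4    3    3    3
Edit distance = dp[4][3] = 3

3


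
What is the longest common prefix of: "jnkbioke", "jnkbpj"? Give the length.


Words: jnkbioke, jnkbpj
  Position 0: all 'j' => match
  Position 1: all 'n' => match
  Position 2: all 'k' => match
  Position 3: all 'b' => match
  Position 4: ('i', 'p') => mismatch, stop
LCP = "jnkb" (length 4)

4


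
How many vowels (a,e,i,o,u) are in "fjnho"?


Input: fjnho
Checking each character:
  'f' at position 0: consonant
  'j' at position 1: consonant
  'n' at position 2: consonant
  'h' at position 3: consonant
  'o' at position 4: vowel (running total: 1)
Total vowels: 1

1


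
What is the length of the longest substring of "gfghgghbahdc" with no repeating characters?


Input: "gfghgghbahdc"
Sliding window (track last position of each char):
  Position 0 ('g'): window [0,0] length 1 -- new best
  Position 1 ('f'): window [0,1] length 2 -- new best
  Position 2 ('g'): repeat (last at 0), move window start to 1
  Position 2 ('g'): window [1,2] length 2
  Position 3 ('h'): window [1,3] length 3 -- new best
  Position 4 ('g'): repeat (last at 2), move window start to 3
  Position 4 ('g'): window [3,4] length 2
  Position 5 ('g'): repeat (last at 4), move window start to 5
  Position 5 ('g'): window [5,5] length 1
  Position 6 ('h'): window [5,6] length 2
  Position 7 ('b'): window [5,7] length 3
  Position 8 ('a'): window [5,8] length 4 -- new best
  Position 9 ('h'): repeat (last at 6), move window start to 7
  Position 9 ('h'): window [7,9] length 3
  Position 10 ('d'): window [7,10] length 4
  Position 11 ('c'): window [7,11] length 5 -- new best
Longest substring with no repeats: "bahdc" with length 5

5


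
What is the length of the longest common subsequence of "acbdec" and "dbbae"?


LCS of "acbdec" and "dbbae"
DP table:
           d    b    b    a    e
      0    0    0    0    0    0
  a   0    0    0    0    1    1
  c   0    0    0    0    1    1
  b   0    0    1    1    1    1
  d   0    1    1    1    1    1
  e   0    1    1    1    1    2
  c   0    1    1    1    1    2
LCS length = dp[6][5] = 2

2


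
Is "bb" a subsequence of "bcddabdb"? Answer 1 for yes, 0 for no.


Check if "bb" is a subsequence of "bcddabdb"
Greedy scan:
  Position 0 ('b'): matches sub[0] = 'b'
  Position 1 ('c'): no match needed
  Position 2 ('d'): no match needed
  Position 3 ('d'): no match needed
  Position 4 ('a'): no match needed
  Position 5 ('b'): matches sub[1] = 'b'
  Position 6 ('d'): no match needed
  Position 7 ('b'): no match needed
All 2 characters matched => is a subsequence

1


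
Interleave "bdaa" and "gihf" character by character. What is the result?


Interleaving "bdaa" and "gihf":
  Position 0: 'b' from first, 'g' from second => "bg"
  Position 1: 'd' from first, 'i' from second => "di"
  Position 2: 'a' from first, 'h' from second => "ah"
  Position 3: 'a' from first, 'f' from second => "af"
Result: bgdiahaf

bgdiahaf


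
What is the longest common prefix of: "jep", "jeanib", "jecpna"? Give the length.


Words: jep, jeanib, jecpna
  Position 0: all 'j' => match
  Position 1: all 'e' => match
  Position 2: ('p', 'a', 'c') => mismatch, stop
LCP = "je" (length 2)

2


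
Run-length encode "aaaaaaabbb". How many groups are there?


Input: aaaaaaabbb
Scanning for consecutive runs:
  Group 1: 'a' x 7 (positions 0-6)
  Group 2: 'b' x 3 (positions 7-9)
Total groups: 2

2


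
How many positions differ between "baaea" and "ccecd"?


Comparing "baaea" and "ccecd" position by position:
  Position 0: 'b' vs 'c' => DIFFER
  Position 1: 'a' vs 'c' => DIFFER
  Position 2: 'a' vs 'e' => DIFFER
  Position 3: 'e' vs 'c' => DIFFER
  Position 4: 'a' vs 'd' => DIFFER
Positions that differ: 5

5


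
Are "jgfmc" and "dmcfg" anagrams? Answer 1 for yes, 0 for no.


Strings: "jgfmc", "dmcfg"
Sorted first:  cfgjm
Sorted second: cdfgm
Differ at position 1: 'f' vs 'd' => not anagrams

0


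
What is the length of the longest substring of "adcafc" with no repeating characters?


Input: "adcafc"
Sliding window (track last position of each char):
  Position 0 ('a'): window [0,0] length 1 -- new best
  Position 1 ('d'): window [0,1] length 2 -- new best
  Position 2 ('c'): window [0,2] length 3 -- new best
  Position 3 ('a'): repeat (last at 0), move window start to 1
  Position 3 ('a'): window [1,3] length 3
  Position 4 ('f'): window [1,4] length 4 -- new best
  Position 5 ('c'): repeat (last at 2), move window start to 3
  Position 5 ('c'): window [3,5] length 3
Longest substring with no repeats: "dcaf" with length 4

4


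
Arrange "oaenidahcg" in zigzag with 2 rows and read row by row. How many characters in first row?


Zigzag "oaenidahcg" into 2 rows:
Placing characters:
  'o' => row 0
  'a' => row 1
  'e' => row 0
  'n' => row 1
  'i' => row 0
  'd' => row 1
  'a' => row 0
  'h' => row 1
  'c' => row 0
  'g' => row 1
Rows:
  Row 0: "oeiac"
  Row 1: "andhg"
First row length: 5

5


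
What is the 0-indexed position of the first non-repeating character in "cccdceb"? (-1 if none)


Input: cccdceb
Character frequencies:
  'b': 1
  'c': 4
  'd': 1
  'e': 1
Scanning left to right for freq == 1:
  Position 0 ('c'): freq=4, skip
  Position 1 ('c'): freq=4, skip
  Position 2 ('c'): freq=4, skip
  Position 3 ('d'): unique! => answer = 3

3


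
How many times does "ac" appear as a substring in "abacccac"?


Searching for "ac" in "abacccac"
Scanning each position:
  Position 0: "ab" => no
  Position 1: "ba" => no
  Position 2: "ac" => MATCH
  Position 3: "cc" => no
  Position 4: "cc" => no
  Position 5: "ca" => no
  Position 6: "ac" => MATCH
Total occurrences: 2

2


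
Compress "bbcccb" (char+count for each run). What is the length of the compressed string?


Input: bbcccb
Runs:
  'b' x 2 => "b2"
  'c' x 3 => "c3"
  'b' x 1 => "b1"
Compressed: "b2c3b1"
Compressed length: 6

6


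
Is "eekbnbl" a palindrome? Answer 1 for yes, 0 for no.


Input: eekbnbl
Reversed: lbnbkee
  Compare pos 0 ('e') with pos 6 ('l'): MISMATCH
  Compare pos 1 ('e') with pos 5 ('b'): MISMATCH
  Compare pos 2 ('k') with pos 4 ('n'): MISMATCH
Result: not a palindrome

0


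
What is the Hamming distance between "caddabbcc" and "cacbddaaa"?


Comparing "caddabbcc" and "cacbddaaa" position by position:
  Position 0: 'c' vs 'c' => same
  Position 1: 'a' vs 'a' => same
  Position 2: 'd' vs 'c' => differ
  Position 3: 'd' vs 'b' => differ
  Position 4: 'a' vs 'd' => differ
  Position 5: 'b' vs 'd' => differ
  Position 6: 'b' vs 'a' => differ
  Position 7: 'c' vs 'a' => differ
  Position 8: 'c' vs 'a' => differ
Total differences (Hamming distance): 7

7


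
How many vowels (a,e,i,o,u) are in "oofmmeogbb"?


Input: oofmmeogbb
Checking each character:
  'o' at position 0: vowel (running total: 1)
  'o' at position 1: vowel (running total: 2)
  'f' at position 2: consonant
  'm' at position 3: consonant
  'm' at position 4: consonant
  'e' at position 5: vowel (running total: 3)
  'o' at position 6: vowel (running total: 4)
  'g' at position 7: consonant
  'b' at position 8: consonant
  'b' at position 9: consonant
Total vowels: 4

4


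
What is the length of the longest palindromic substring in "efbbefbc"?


Input: "efbbefbc"
Checking substrings for palindromes:
  [2:4] "bb" (len 2) => palindrome
Longest palindromic substring: "bb" with length 2

2


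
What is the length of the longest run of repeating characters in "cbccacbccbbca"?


Input: "cbccacbccbbca"
Scanning for longest run:
  Position 1 ('b'): new char, reset run to 1
  Position 2 ('c'): new char, reset run to 1
  Position 3 ('c'): continues run of 'c', length=2
  Position 4 ('a'): new char, reset run to 1
  Position 5 ('c'): new char, reset run to 1
  Position 6 ('b'): new char, reset run to 1
  Position 7 ('c'): new char, reset run to 1
  Position 8 ('c'): continues run of 'c', length=2
  Position 9 ('b'): new char, reset run to 1
  Position 10 ('b'): continues run of 'b', length=2
  Position 11 ('c'): new char, reset run to 1
  Position 12 ('a'): new char, reset run to 1
Longest run: 'c' with length 2

2


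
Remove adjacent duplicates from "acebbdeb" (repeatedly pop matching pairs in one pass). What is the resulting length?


Input: acebbdeb
Stack-based adjacent duplicate removal:
  Read 'a': push. Stack: a
  Read 'c': push. Stack: ac
  Read 'e': push. Stack: ace
  Read 'b': push. Stack: aceb
  Read 'b': matches stack top 'b' => pop. Stack: ace
  Read 'd': push. Stack: aced
  Read 'e': push. Stack: acede
  Read 'b': push. Stack: acedeb
Final stack: "acedeb" (length 6)

6


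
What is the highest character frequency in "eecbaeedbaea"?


Input: eecbaeedbaea
Character counts:
  'a': 3
  'b': 2
  'c': 1
  'd': 1
  'e': 5
Maximum frequency: 5

5


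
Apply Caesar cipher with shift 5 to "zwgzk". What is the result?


Caesar cipher: shift "zwgzk" by 5
  'z' (pos 25) + 5 = pos 4 = 'e'
  'w' (pos 22) + 5 = pos 1 = 'b'
  'g' (pos 6) + 5 = pos 11 = 'l'
  'z' (pos 25) + 5 = pos 4 = 'e'
  'k' (pos 10) + 5 = pos 15 = 'p'
Result: eblep

eblep


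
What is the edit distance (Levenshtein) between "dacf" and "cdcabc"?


Computing edit distance: "dacf" -> "cdcabc"
DP table:
           c    d    c    a    b    c
      0    1    2    3    4    5    6
  d   1    1    1    2    3    4    5
  a   2    2    2    2    2    3    4
  c   3    2    3    2    3    3    3
  f   4    3    3    3    3    4    4
Edit distance = dp[4][6] = 4

4


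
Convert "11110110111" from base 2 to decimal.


Input: "11110110111" in base 2
Positional expansion:
  Digit '1' (value 1) x 2^10 = 1024
  Digit '1' (value 1) x 2^9 = 512
  Digit '1' (value 1) x 2^8 = 256
  Digit '1' (value 1) x 2^7 = 128
  Digit '0' (value 0) x 2^6 = 0
  Digit '1' (value 1) x 2^5 = 32
  Digit '1' (value 1) x 2^4 = 16
  Digit '0' (value 0) x 2^3 = 0
  Digit '1' (value 1) x 2^2 = 4
  Digit '1' (value 1) x 2^1 = 2
  Digit '1' (value 1) x 2^0 = 1
Sum = 1975

1975


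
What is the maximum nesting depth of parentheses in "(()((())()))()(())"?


Input: "(()((())()))()(())"
Tracking depth:
  Position 0 '(': depth becomes 1
  Position 1 '(': depth becomes 2
  Position 2 ')': depth becomes 1
  Position 3 '(': depth becomes 2
  Position 4 '(': depth becomes 3
  Position 5 '(': depth becomes 4
  Position 6 ')': depth becomes 3
  Position 7 ')': depth becomes 2
  Position 8 '(': depth becomes 3
  Position 9 ')': depth becomes 2
  Position 10 ')': depth becomes 1
  Position 11 ')': depth becomes 0
  Position 12 '(': depth becomes 1
  Position 13 ')': depth becomes 0
  Position 14 '(': depth becomes 1
  Position 15 '(': depth becomes 2
  Position 16 ')': depth becomes 1
  Position 17 ')': depth becomes 0
Maximum depth reached: 4

4


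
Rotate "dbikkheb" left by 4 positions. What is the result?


Input: "dbikkheb", rotate left by 4
First 4 characters: "dbik"
Remaining characters: "kheb"
Concatenate remaining + first: "kheb" + "dbik" = "khebdbik"

khebdbik


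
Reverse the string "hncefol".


Input: hncefol
Reading characters right to left:
  Position 6: 'l'
  Position 5: 'o'
  Position 4: 'f'
  Position 3: 'e'
  Position 2: 'c'
  Position 1: 'n'
  Position 0: 'h'
Reversed: lofecnh

lofecnh


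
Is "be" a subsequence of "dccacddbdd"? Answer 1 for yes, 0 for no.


Check if "be" is a subsequence of "dccacddbdd"
Greedy scan:
  Position 0 ('d'): no match needed
  Position 1 ('c'): no match needed
  Position 2 ('c'): no match needed
  Position 3 ('a'): no match needed
  Position 4 ('c'): no match needed
  Position 5 ('d'): no match needed
  Position 6 ('d'): no match needed
  Position 7 ('b'): matches sub[0] = 'b'
  Position 8 ('d'): no match needed
  Position 9 ('d'): no match needed
Only matched 1/2 characters => not a subsequence

0


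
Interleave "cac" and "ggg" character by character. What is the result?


Interleaving "cac" and "ggg":
  Position 0: 'c' from first, 'g' from second => "cg"
  Position 1: 'a' from first, 'g' from second => "ag"
  Position 2: 'c' from first, 'g' from second => "cg"
Result: cgagcg

cgagcg


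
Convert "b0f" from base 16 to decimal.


Input: "b0f" in base 16
Positional expansion:
  Digit 'b' (value 11) x 16^2 = 2816
  Digit '0' (value 0) x 16^1 = 0
  Digit 'f' (value 15) x 16^0 = 15
Sum = 2831

2831


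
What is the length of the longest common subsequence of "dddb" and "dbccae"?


LCS of "dddb" and "dbccae"
DP table:
           d    b    c    c    a    e
      0    0    0    0    0    0    0
  d   0    1    1    1    1    1    1
  d   0    1    1    1    1    1    1
  d   0    1    1    1    1    1    1
  b   0    1    2    2    2    2    2
LCS length = dp[4][6] = 2

2


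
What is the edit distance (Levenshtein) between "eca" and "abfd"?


Computing edit distance: "eca" -> "abfd"
DP table:
           a    b    f    d
      0    1    2    3    4
  e   1    1    2    3    4
  c   2    2    2    3    4
  a   3    2    3    3    4
Edit distance = dp[3][4] = 4

4


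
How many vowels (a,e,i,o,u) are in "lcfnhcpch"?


Input: lcfnhcpch
Checking each character:
  'l' at position 0: consonant
  'c' at position 1: consonant
  'f' at position 2: consonant
  'n' at position 3: consonant
  'h' at position 4: consonant
  'c' at position 5: consonant
  'p' at position 6: consonant
  'c' at position 7: consonant
  'h' at position 8: consonant
Total vowels: 0

0


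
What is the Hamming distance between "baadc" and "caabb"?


Comparing "baadc" and "caabb" position by position:
  Position 0: 'b' vs 'c' => differ
  Position 1: 'a' vs 'a' => same
  Position 2: 'a' vs 'a' => same
  Position 3: 'd' vs 'b' => differ
  Position 4: 'c' vs 'b' => differ
Total differences (Hamming distance): 3

3


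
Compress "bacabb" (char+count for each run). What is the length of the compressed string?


Input: bacabb
Runs:
  'b' x 1 => "b1"
  'a' x 1 => "a1"
  'c' x 1 => "c1"
  'a' x 1 => "a1"
  'b' x 2 => "b2"
Compressed: "b1a1c1a1b2"
Compressed length: 10

10


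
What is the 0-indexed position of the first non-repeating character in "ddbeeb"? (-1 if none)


Input: ddbeeb
Character frequencies:
  'b': 2
  'd': 2
  'e': 2
Scanning left to right for freq == 1:
  Position 0 ('d'): freq=2, skip
  Position 1 ('d'): freq=2, skip
  Position 2 ('b'): freq=2, skip
  Position 3 ('e'): freq=2, skip
  Position 4 ('e'): freq=2, skip
  Position 5 ('b'): freq=2, skip
  No unique character found => answer = -1

-1


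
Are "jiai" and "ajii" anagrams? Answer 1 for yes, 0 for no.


Strings: "jiai", "ajii"
Sorted first:  aiij
Sorted second: aiij
Sorted forms match => anagrams

1


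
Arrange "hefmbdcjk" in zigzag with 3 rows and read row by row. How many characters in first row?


Zigzag "hefmbdcjk" into 3 rows:
Placing characters:
  'h' => row 0
  'e' => row 1
  'f' => row 2
  'm' => row 1
  'b' => row 0
  'd' => row 1
  'c' => row 2
  'j' => row 1
  'k' => row 0
Rows:
  Row 0: "hbk"
  Row 1: "emdj"
  Row 2: "fc"
First row length: 3

3


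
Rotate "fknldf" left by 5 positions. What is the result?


Input: "fknldf", rotate left by 5
First 5 characters: "fknld"
Remaining characters: "f"
Concatenate remaining + first: "f" + "fknld" = "ffknld"

ffknld


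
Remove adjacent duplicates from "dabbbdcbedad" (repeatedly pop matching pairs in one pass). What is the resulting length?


Input: dabbbdcbedad
Stack-based adjacent duplicate removal:
  Read 'd': push. Stack: d
  Read 'a': push. Stack: da
  Read 'b': push. Stack: dab
  Read 'b': matches stack top 'b' => pop. Stack: da
  Read 'b': push. Stack: dab
  Read 'd': push. Stack: dabd
  Read 'c': push. Stack: dabdc
  Read 'b': push. Stack: dabdcb
  Read 'e': push. Stack: dabdcbe
  Read 'd': push. Stack: dabdcbed
  Read 'a': push. Stack: dabdcbeda
  Read 'd': push. Stack: dabdcbedad
Final stack: "dabdcbedad" (length 10)

10


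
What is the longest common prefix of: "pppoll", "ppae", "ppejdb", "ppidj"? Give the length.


Words: pppoll, ppae, ppejdb, ppidj
  Position 0: all 'p' => match
  Position 1: all 'p' => match
  Position 2: ('p', 'a', 'e', 'i') => mismatch, stop
LCP = "pp" (length 2)

2


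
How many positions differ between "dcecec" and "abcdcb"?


Comparing "dcecec" and "abcdcb" position by position:
  Position 0: 'd' vs 'a' => DIFFER
  Position 1: 'c' vs 'b' => DIFFER
  Position 2: 'e' vs 'c' => DIFFER
  Position 3: 'c' vs 'd' => DIFFER
  Position 4: 'e' vs 'c' => DIFFER
  Position 5: 'c' vs 'b' => DIFFER
Positions that differ: 6

6


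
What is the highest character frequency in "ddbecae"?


Input: ddbecae
Character counts:
  'a': 1
  'b': 1
  'c': 1
  'd': 2
  'e': 2
Maximum frequency: 2

2


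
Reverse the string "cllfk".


Input: cllfk
Reading characters right to left:
  Position 4: 'k'
  Position 3: 'f'
  Position 2: 'l'
  Position 1: 'l'
  Position 0: 'c'
Reversed: kfllc

kfllc


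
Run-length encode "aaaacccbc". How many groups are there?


Input: aaaacccbc
Scanning for consecutive runs:
  Group 1: 'a' x 4 (positions 0-3)
  Group 2: 'c' x 3 (positions 4-6)
  Group 3: 'b' x 1 (positions 7-7)
  Group 4: 'c' x 1 (positions 8-8)
Total groups: 4

4


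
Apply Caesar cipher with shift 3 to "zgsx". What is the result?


Caesar cipher: shift "zgsx" by 3
  'z' (pos 25) + 3 = pos 2 = 'c'
  'g' (pos 6) + 3 = pos 9 = 'j'
  's' (pos 18) + 3 = pos 21 = 'v'
  'x' (pos 23) + 3 = pos 0 = 'a'
Result: cjva

cjva


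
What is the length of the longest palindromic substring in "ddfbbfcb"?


Input: "ddfbbfcb"
Checking substrings for palindromes:
  [2:6] "fbbf" (len 4) => palindrome
  [0:2] "dd" (len 2) => palindrome
  [3:5] "bb" (len 2) => palindrome
Longest palindromic substring: "fbbf" with length 4

4


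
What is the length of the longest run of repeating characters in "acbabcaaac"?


Input: "acbabcaaac"
Scanning for longest run:
  Position 1 ('c'): new char, reset run to 1
  Position 2 ('b'): new char, reset run to 1
  Position 3 ('a'): new char, reset run to 1
  Position 4 ('b'): new char, reset run to 1
  Position 5 ('c'): new char, reset run to 1
  Position 6 ('a'): new char, reset run to 1
  Position 7 ('a'): continues run of 'a', length=2
  Position 8 ('a'): continues run of 'a', length=3
  Position 9 ('c'): new char, reset run to 1
Longest run: 'a' with length 3

3


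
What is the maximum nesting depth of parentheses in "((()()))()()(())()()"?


Input: "((()()))()()(())()()"
Tracking depth:
  Position 0 '(': depth becomes 1
  Position 1 '(': depth becomes 2
  Position 2 '(': depth becomes 3
  Position 3 ')': depth becomes 2
  Position 4 '(': depth becomes 3
  Position 5 ')': depth becomes 2
  Position 6 ')': depth becomes 1
  Position 7 ')': depth becomes 0
  Position 8 '(': depth becomes 1
  Position 9 ')': depth becomes 0
  Position 10 '(': depth becomes 1
  Position 11 ')': depth becomes 0
  Position 12 '(': depth becomes 1
  Position 13 '(': depth becomes 2
  Position 14 ')': depth becomes 1
  Position 15 ')': depth becomes 0
  Position 16 '(': depth becomes 1
  Position 17 ')': depth becomes 0
  Position 18 '(': depth becomes 1
  Position 19 ')': depth becomes 0
Maximum depth reached: 3

3


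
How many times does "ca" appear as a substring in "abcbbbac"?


Searching for "ca" in "abcbbbac"
Scanning each position:
  Position 0: "ab" => no
  Position 1: "bc" => no
  Position 2: "cb" => no
  Position 3: "bb" => no
  Position 4: "bb" => no
  Position 5: "ba" => no
  Position 6: "ac" => no
Total occurrences: 0

0


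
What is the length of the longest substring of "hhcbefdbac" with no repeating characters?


Input: "hhcbefdbac"
Sliding window (track last position of each char):
  Position 0 ('h'): window [0,0] length 1 -- new best
  Position 1 ('h'): repeat (last at 0), move window start to 1
  Position 1 ('h'): window [1,1] length 1
  Position 2 ('c'): window [1,2] length 2 -- new best
  Position 3 ('b'): window [1,3] length 3 -- new best
  Position 4 ('e'): window [1,4] length 4 -- new best
  Position 5 ('f'): window [1,5] length 5 -- new best
  Position 6 ('d'): window [1,6] length 6 -- new best
  Position 7 ('b'): repeat (last at 3), move window start to 4
  Position 7 ('b'): window [4,7] length 4
  Position 8 ('a'): window [4,8] length 5
  Position 9 ('c'): window [4,9] length 6
Longest substring with no repeats: "hcbefd" with length 6

6


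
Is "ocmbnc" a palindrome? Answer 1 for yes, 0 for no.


Input: ocmbnc
Reversed: cnbmco
  Compare pos 0 ('o') with pos 5 ('c'): MISMATCH
  Compare pos 1 ('c') with pos 4 ('n'): MISMATCH
  Compare pos 2 ('m') with pos 3 ('b'): MISMATCH
Result: not a palindrome

0


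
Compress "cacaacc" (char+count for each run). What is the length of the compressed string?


Input: cacaacc
Runs:
  'c' x 1 => "c1"
  'a' x 1 => "a1"
  'c' x 1 => "c1"
  'a' x 2 => "a2"
  'c' x 2 => "c2"
Compressed: "c1a1c1a2c2"
Compressed length: 10

10


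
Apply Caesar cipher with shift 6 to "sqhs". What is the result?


Caesar cipher: shift "sqhs" by 6
  's' (pos 18) + 6 = pos 24 = 'y'
  'q' (pos 16) + 6 = pos 22 = 'w'
  'h' (pos 7) + 6 = pos 13 = 'n'
  's' (pos 18) + 6 = pos 24 = 'y'
Result: ywny

ywny


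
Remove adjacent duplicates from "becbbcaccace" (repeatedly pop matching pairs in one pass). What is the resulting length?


Input: becbbcaccace
Stack-based adjacent duplicate removal:
  Read 'b': push. Stack: b
  Read 'e': push. Stack: be
  Read 'c': push. Stack: bec
  Read 'b': push. Stack: becb
  Read 'b': matches stack top 'b' => pop. Stack: bec
  Read 'c': matches stack top 'c' => pop. Stack: be
  Read 'a': push. Stack: bea
  Read 'c': push. Stack: beac
  Read 'c': matches stack top 'c' => pop. Stack: bea
  Read 'a': matches stack top 'a' => pop. Stack: be
  Read 'c': push. Stack: bec
  Read 'e': push. Stack: bece
Final stack: "bece" (length 4)

4


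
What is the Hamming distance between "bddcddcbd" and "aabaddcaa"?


Comparing "bddcddcbd" and "aabaddcaa" position by position:
  Position 0: 'b' vs 'a' => differ
  Position 1: 'd' vs 'a' => differ
  Position 2: 'd' vs 'b' => differ
  Position 3: 'c' vs 'a' => differ
  Position 4: 'd' vs 'd' => same
  Position 5: 'd' vs 'd' => same
  Position 6: 'c' vs 'c' => same
  Position 7: 'b' vs 'a' => differ
  Position 8: 'd' vs 'a' => differ
Total differences (Hamming distance): 6

6


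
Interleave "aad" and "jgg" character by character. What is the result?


Interleaving "aad" and "jgg":
  Position 0: 'a' from first, 'j' from second => "aj"
  Position 1: 'a' from first, 'g' from second => "ag"
  Position 2: 'd' from first, 'g' from second => "dg"
Result: ajagdg

ajagdg


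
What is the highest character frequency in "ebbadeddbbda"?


Input: ebbadeddbbda
Character counts:
  'a': 2
  'b': 4
  'd': 4
  'e': 2
Maximum frequency: 4

4


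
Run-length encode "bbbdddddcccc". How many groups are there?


Input: bbbdddddcccc
Scanning for consecutive runs:
  Group 1: 'b' x 3 (positions 0-2)
  Group 2: 'd' x 5 (positions 3-7)
  Group 3: 'c' x 4 (positions 8-11)
Total groups: 3

3


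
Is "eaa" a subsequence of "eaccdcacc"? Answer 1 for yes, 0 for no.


Check if "eaa" is a subsequence of "eaccdcacc"
Greedy scan:
  Position 0 ('e'): matches sub[0] = 'e'
  Position 1 ('a'): matches sub[1] = 'a'
  Position 2 ('c'): no match needed
  Position 3 ('c'): no match needed
  Position 4 ('d'): no match needed
  Position 5 ('c'): no match needed
  Position 6 ('a'): matches sub[2] = 'a'
  Position 7 ('c'): no match needed
  Position 8 ('c'): no match needed
All 3 characters matched => is a subsequence

1


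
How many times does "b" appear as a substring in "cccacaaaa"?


Searching for "b" in "cccacaaaa"
Scanning each position:
  Position 0: "c" => no
  Position 1: "c" => no
  Position 2: "c" => no
  Position 3: "a" => no
  Position 4: "c" => no
  Position 5: "a" => no
  Position 6: "a" => no
  Position 7: "a" => no
  Position 8: "a" => no
Total occurrences: 0

0


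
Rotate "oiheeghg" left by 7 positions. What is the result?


Input: "oiheeghg", rotate left by 7
First 7 characters: "oiheegh"
Remaining characters: "g"
Concatenate remaining + first: "g" + "oiheegh" = "goiheegh"

goiheegh


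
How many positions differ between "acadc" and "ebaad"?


Comparing "acadc" and "ebaad" position by position:
  Position 0: 'a' vs 'e' => DIFFER
  Position 1: 'c' vs 'b' => DIFFER
  Position 2: 'a' vs 'a' => same
  Position 3: 'd' vs 'a' => DIFFER
  Position 4: 'c' vs 'd' => DIFFER
Positions that differ: 4

4


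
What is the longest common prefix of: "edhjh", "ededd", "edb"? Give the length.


Words: edhjh, ededd, edb
  Position 0: all 'e' => match
  Position 1: all 'd' => match
  Position 2: ('h', 'e', 'b') => mismatch, stop
LCP = "ed" (length 2)

2


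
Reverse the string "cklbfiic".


Input: cklbfiic
Reading characters right to left:
  Position 7: 'c'
  Position 6: 'i'
  Position 5: 'i'
  Position 4: 'f'
  Position 3: 'b'
  Position 2: 'l'
  Position 1: 'k'
  Position 0: 'c'
Reversed: ciifblkc

ciifblkc


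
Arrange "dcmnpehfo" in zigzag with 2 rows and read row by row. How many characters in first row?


Zigzag "dcmnpehfo" into 2 rows:
Placing characters:
  'd' => row 0
  'c' => row 1
  'm' => row 0
  'n' => row 1
  'p' => row 0
  'e' => row 1
  'h' => row 0
  'f' => row 1
  'o' => row 0
Rows:
  Row 0: "dmpho"
  Row 1: "cnef"
First row length: 5

5


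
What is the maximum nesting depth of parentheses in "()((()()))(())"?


Input: "()((()()))(())"
Tracking depth:
  Position 0 '(': depth becomes 1
  Position 1 ')': depth becomes 0
  Position 2 '(': depth becomes 1
  Position 3 '(': depth becomes 2
  Position 4 '(': depth becomes 3
  Position 5 ')': depth becomes 2
  Position 6 '(': depth becomes 3
  Position 7 ')': depth becomes 2
  Position 8 ')': depth becomes 1
  Position 9 ')': depth becomes 0
  Position 10 '(': depth becomes 1
  Position 11 '(': depth becomes 2
  Position 12 ')': depth becomes 1
  Position 13 ')': depth becomes 0
Maximum depth reached: 3

3


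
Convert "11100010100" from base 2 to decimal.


Input: "11100010100" in base 2
Positional expansion:
  Digit '1' (value 1) x 2^10 = 1024
  Digit '1' (value 1) x 2^9 = 512
  Digit '1' (value 1) x 2^8 = 256
  Digit '0' (value 0) x 2^7 = 0
  Digit '0' (value 0) x 2^6 = 0
  Digit '0' (value 0) x 2^5 = 0
  Digit '1' (value 1) x 2^4 = 16
  Digit '0' (value 0) x 2^3 = 0
  Digit '1' (value 1) x 2^2 = 4
  Digit '0' (value 0) x 2^1 = 0
  Digit '0' (value 0) x 2^0 = 0
Sum = 1812

1812


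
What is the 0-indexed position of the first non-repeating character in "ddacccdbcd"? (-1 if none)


Input: ddacccdbcd
Character frequencies:
  'a': 1
  'b': 1
  'c': 4
  'd': 4
Scanning left to right for freq == 1:
  Position 0 ('d'): freq=4, skip
  Position 1 ('d'): freq=4, skip
  Position 2 ('a'): unique! => answer = 2

2


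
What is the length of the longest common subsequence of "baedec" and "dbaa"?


LCS of "baedec" and "dbaa"
DP table:
           d    b    a    a
      0    0    0    0    0
  b   0    0    1    1    1
  a   0    0    1    2    2
  e   0    0    1    2    2
  d   0    1    1    2    2
  e   0    1    1    2    2
  c   0    1    1    2    2
LCS length = dp[6][4] = 2

2


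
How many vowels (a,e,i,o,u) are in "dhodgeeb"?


Input: dhodgeeb
Checking each character:
  'd' at position 0: consonant
  'h' at position 1: consonant
  'o' at position 2: vowel (running total: 1)
  'd' at position 3: consonant
  'g' at position 4: consonant
  'e' at position 5: vowel (running total: 2)
  'e' at position 6: vowel (running total: 3)
  'b' at position 7: consonant
Total vowels: 3

3


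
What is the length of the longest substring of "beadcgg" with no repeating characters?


Input: "beadcgg"
Sliding window (track last position of each char):
  Position 0 ('b'): window [0,0] length 1 -- new best
  Position 1 ('e'): window [0,1] length 2 -- new best
  Position 2 ('a'): window [0,2] length 3 -- new best
  Position 3 ('d'): window [0,3] length 4 -- new best
  Position 4 ('c'): window [0,4] length 5 -- new best
  Position 5 ('g'): window [0,5] length 6 -- new best
  Position 6 ('g'): repeat (last at 5), move window start to 6
  Position 6 ('g'): window [6,6] length 1
Longest substring with no repeats: "beadcg" with length 6

6


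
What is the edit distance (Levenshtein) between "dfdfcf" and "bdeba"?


Computing edit distance: "dfdfcf" -> "bdeba"
DP table:
           b    d    e    b    a
      0    1    2    3    4    5
  d   1    1    1    2    3    4
  f   2    2    2    2    3    4
  d   3    3    2    3    3    4
  f   4    4    3    3    4    4
  c   5    5    4    4    4    5
  f   6    6    5    5    5    5
Edit distance = dp[6][5] = 5

5


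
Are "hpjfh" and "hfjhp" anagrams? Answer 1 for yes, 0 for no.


Strings: "hpjfh", "hfjhp"
Sorted first:  fhhjp
Sorted second: fhhjp
Sorted forms match => anagrams

1


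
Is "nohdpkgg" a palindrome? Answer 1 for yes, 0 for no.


Input: nohdpkgg
Reversed: ggkpdhon
  Compare pos 0 ('n') with pos 7 ('g'): MISMATCH
  Compare pos 1 ('o') with pos 6 ('g'): MISMATCH
  Compare pos 2 ('h') with pos 5 ('k'): MISMATCH
  Compare pos 3 ('d') with pos 4 ('p'): MISMATCH
Result: not a palindrome

0


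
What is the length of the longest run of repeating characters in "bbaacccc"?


Input: "bbaacccc"
Scanning for longest run:
  Position 1 ('b'): continues run of 'b', length=2
  Position 2 ('a'): new char, reset run to 1
  Position 3 ('a'): continues run of 'a', length=2
  Position 4 ('c'): new char, reset run to 1
  Position 5 ('c'): continues run of 'c', length=2
  Position 6 ('c'): continues run of 'c', length=3
  Position 7 ('c'): continues run of 'c', length=4
Longest run: 'c' with length 4

4


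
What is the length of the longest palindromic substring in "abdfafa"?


Input: "abdfafa"
Checking substrings for palindromes:
  [3:6] "faf" (len 3) => palindrome
  [4:7] "afa" (len 3) => palindrome
Longest palindromic substring: "faf" with length 3

3


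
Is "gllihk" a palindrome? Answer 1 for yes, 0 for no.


Input: gllihk
Reversed: khillg
  Compare pos 0 ('g') with pos 5 ('k'): MISMATCH
  Compare pos 1 ('l') with pos 4 ('h'): MISMATCH
  Compare pos 2 ('l') with pos 3 ('i'): MISMATCH
Result: not a palindrome

0


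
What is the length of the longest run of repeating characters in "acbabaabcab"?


Input: "acbabaabcab"
Scanning for longest run:
  Position 1 ('c'): new char, reset run to 1
  Position 2 ('b'): new char, reset run to 1
  Position 3 ('a'): new char, reset run to 1
  Position 4 ('b'): new char, reset run to 1
  Position 5 ('a'): new char, reset run to 1
  Position 6 ('a'): continues run of 'a', length=2
  Position 7 ('b'): new char, reset run to 1
  Position 8 ('c'): new char, reset run to 1
  Position 9 ('a'): new char, reset run to 1
  Position 10 ('b'): new char, reset run to 1
Longest run: 'a' with length 2

2


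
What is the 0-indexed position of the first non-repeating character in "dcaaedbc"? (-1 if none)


Input: dcaaedbc
Character frequencies:
  'a': 2
  'b': 1
  'c': 2
  'd': 2
  'e': 1
Scanning left to right for freq == 1:
  Position 0 ('d'): freq=2, skip
  Position 1 ('c'): freq=2, skip
  Position 2 ('a'): freq=2, skip
  Position 3 ('a'): freq=2, skip
  Position 4 ('e'): unique! => answer = 4

4


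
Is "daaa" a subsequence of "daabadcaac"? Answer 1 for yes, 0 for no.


Check if "daaa" is a subsequence of "daabadcaac"
Greedy scan:
  Position 0 ('d'): matches sub[0] = 'd'
  Position 1 ('a'): matches sub[1] = 'a'
  Position 2 ('a'): matches sub[2] = 'a'
  Position 3 ('b'): no match needed
  Position 4 ('a'): matches sub[3] = 'a'
  Position 5 ('d'): no match needed
  Position 6 ('c'): no match needed
  Position 7 ('a'): no match needed
  Position 8 ('a'): no match needed
  Position 9 ('c'): no match needed
All 4 characters matched => is a subsequence

1


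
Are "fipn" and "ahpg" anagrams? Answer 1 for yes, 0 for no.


Strings: "fipn", "ahpg"
Sorted first:  finp
Sorted second: aghp
Differ at position 0: 'f' vs 'a' => not anagrams

0


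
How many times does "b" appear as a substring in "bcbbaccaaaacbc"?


Searching for "b" in "bcbbaccaaaacbc"
Scanning each position:
  Position 0: "b" => MATCH
  Position 1: "c" => no
  Position 2: "b" => MATCH
  Position 3: "b" => MATCH
  Position 4: "a" => no
  Position 5: "c" => no
  Position 6: "c" => no
  Position 7: "a" => no
  Position 8: "a" => no
  Position 9: "a" => no
  Position 10: "a" => no
  Position 11: "c" => no
  Position 12: "b" => MATCH
  Position 13: "c" => no
Total occurrences: 4

4


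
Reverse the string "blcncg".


Input: blcncg
Reading characters right to left:
  Position 5: 'g'
  Position 4: 'c'
  Position 3: 'n'
  Position 2: 'c'
  Position 1: 'l'
  Position 0: 'b'
Reversed: gcnclb

gcnclb


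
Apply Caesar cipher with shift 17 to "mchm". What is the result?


Caesar cipher: shift "mchm" by 17
  'm' (pos 12) + 17 = pos 3 = 'd'
  'c' (pos 2) + 17 = pos 19 = 't'
  'h' (pos 7) + 17 = pos 24 = 'y'
  'm' (pos 12) + 17 = pos 3 = 'd'
Result: dtyd

dtyd


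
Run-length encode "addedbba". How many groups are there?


Input: addedbba
Scanning for consecutive runs:
  Group 1: 'a' x 1 (positions 0-0)
  Group 2: 'd' x 2 (positions 1-2)
  Group 3: 'e' x 1 (positions 3-3)
  Group 4: 'd' x 1 (positions 4-4)
  Group 5: 'b' x 2 (positions 5-6)
  Group 6: 'a' x 1 (positions 7-7)
Total groups: 6

6


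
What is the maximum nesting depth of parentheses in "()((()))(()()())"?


Input: "()((()))(()()())"
Tracking depth:
  Position 0 '(': depth becomes 1
  Position 1 ')': depth becomes 0
  Position 2 '(': depth becomes 1
  Position 3 '(': depth becomes 2
  Position 4 '(': depth becomes 3
  Position 5 ')': depth becomes 2
  Position 6 ')': depth becomes 1
  Position 7 ')': depth becomes 0
  Position 8 '(': depth becomes 1
  Position 9 '(': depth becomes 2
  Position 10 ')': depth becomes 1
  Position 11 '(': depth becomes 2
  Position 12 ')': depth becomes 1
  Position 13 '(': depth becomes 2
  Position 14 ')': depth becomes 1
  Position 15 ')': depth becomes 0
Maximum depth reached: 3

3


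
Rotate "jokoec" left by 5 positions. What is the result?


Input: "jokoec", rotate left by 5
First 5 characters: "jokoe"
Remaining characters: "c"
Concatenate remaining + first: "c" + "jokoe" = "cjokoe"

cjokoe


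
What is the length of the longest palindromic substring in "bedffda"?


Input: "bedffda"
Checking substrings for palindromes:
  [2:6] "dffd" (len 4) => palindrome
  [3:5] "ff" (len 2) => palindrome
Longest palindromic substring: "dffd" with length 4

4


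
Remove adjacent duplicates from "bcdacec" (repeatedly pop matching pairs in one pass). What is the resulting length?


Input: bcdacec
Stack-based adjacent duplicate removal:
  Read 'b': push. Stack: b
  Read 'c': push. Stack: bc
  Read 'd': push. Stack: bcd
  Read 'a': push. Stack: bcda
  Read 'c': push. Stack: bcdac
  Read 'e': push. Stack: bcdace
  Read 'c': push. Stack: bcdacec
Final stack: "bcdacec" (length 7)

7
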